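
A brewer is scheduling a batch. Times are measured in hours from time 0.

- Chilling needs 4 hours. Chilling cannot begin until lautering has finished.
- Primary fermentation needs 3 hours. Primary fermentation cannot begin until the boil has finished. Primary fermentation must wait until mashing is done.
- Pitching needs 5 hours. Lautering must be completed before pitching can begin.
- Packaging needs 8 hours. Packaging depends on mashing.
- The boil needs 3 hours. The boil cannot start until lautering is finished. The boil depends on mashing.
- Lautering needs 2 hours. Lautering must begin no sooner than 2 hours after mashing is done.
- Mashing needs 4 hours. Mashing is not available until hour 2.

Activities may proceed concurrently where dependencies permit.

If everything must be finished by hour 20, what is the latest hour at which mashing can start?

Primary fermentation must finish by hour 20; it takes 3 hours, so it must start by 20 − 3 = hour 17.
Since primary fermentation (must start by hour 17) depends on it, the boil must finish by hour 17. Backing off its 3-hour duration gives a latest start of hour 14.
To finish by hour 20, chilling (duration 4) must start no later than hour 16.
Pitching must finish by hour 20; it takes 5 hours, so it must start by 20 − 5 = hour 15.
For lautering: the boil (must start by hour 14); chilling (must start by hour 16); pitching (must start by hour 15). The most restrictive is hour 14; with a 2-hour duration, lautering must start by hour 12.
Nothing follows packaging; the deadline of hour 20 is its only limit. It must start by 20 − 8 = hour 12.
For mashing: lautering (must start by hour 12, minus 2-hour gap → hour 10); the boil (must start by hour 14); primary fermentation (must start by hour 17); packaging (must start by hour 12). The most restrictive is hour 10; with a 4-hour duration, mashing must start by hour 6.

6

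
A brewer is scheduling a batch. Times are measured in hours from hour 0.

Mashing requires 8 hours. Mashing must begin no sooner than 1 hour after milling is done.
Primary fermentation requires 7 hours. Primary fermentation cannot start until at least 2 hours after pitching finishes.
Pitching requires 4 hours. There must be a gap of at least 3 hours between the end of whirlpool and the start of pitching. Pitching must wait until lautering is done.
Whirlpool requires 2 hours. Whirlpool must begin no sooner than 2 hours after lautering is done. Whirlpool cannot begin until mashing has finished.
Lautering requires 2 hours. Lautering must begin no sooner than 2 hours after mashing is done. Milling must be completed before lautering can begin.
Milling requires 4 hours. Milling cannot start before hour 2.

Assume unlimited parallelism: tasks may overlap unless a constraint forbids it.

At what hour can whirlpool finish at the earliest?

After its own release at hour 2, milling can start at hour 2 and finishes at hour 6.
After milling (finishes hour 6, plus 1-hour gap → hour 7), mashing can start at hour 7 and finishes at hour 15.
For lautering: mashing (finishes hour 15, plus 2-hour gap → hour 17); milling (finishes hour 6). Taking the maximum gives a start of hour 17, and it finishes at 17 + 2 = hour 19.
Whirlpool needs all of lautering (finishes hour 19, plus 2-hour gap → hour 21); mashing (finishes hour 15). That puts its earliest start at hour 21; it finishes at 21 + 2 = hour 23.

23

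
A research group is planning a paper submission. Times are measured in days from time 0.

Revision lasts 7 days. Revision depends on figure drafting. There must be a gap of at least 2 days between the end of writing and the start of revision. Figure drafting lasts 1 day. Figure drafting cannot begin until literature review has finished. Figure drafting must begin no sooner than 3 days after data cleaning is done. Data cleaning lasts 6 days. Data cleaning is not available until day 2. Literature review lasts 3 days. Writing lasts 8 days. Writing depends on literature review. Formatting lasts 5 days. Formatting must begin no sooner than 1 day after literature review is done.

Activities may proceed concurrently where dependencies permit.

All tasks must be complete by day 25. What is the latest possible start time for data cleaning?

Revision must finish by day 25; it takes 7 days, so it must start by 25 − 7 = day 18.
Figure drafting feeds into revision (must start by day 18); so figure drafting must finish by day 18 and therefore start by day 17.
Data cleaning must finish before figure drafting (must start by day 17, minus 3-day gap → day 14). With a 6-day duration, data cleaning must start by 14 − 6 = day 8.

8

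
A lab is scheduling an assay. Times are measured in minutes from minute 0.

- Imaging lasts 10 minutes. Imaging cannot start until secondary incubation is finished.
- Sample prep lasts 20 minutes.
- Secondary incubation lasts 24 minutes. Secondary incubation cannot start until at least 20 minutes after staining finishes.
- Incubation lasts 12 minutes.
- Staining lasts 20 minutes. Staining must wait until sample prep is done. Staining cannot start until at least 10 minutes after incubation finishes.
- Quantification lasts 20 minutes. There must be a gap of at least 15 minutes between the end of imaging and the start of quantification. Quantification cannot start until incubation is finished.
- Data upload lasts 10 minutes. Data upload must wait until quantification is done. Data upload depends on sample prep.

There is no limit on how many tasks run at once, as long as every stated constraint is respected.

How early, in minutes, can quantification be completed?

131

Incubation can start immediately at minute 0; it finishes at minute 12.
Sample prep can start immediately at minute 0; it finishes at minute 20.
Staining has to wait for sample prep (finishes minute 20); incubation (finishes minute 12, plus 10-minute gap → minute 22). The latest of these is minute 22, so staining runs minute 22 to 22 + 20 = minute 42.
Secondary incubation waits on staining (finishes minute 42, plus 20-minute gap → minute 62), so it starts at minute 62 and finishes at 62 + 24 = minute 86.
Imaging cannot begin until secondary incubation (finishes minute 86). It runs from minute 86 to 86 + 10 = minute 96.
Quantification needs all of imaging (finishes minute 96, plus 15-minute gap → minute 111); incubation (finishes minute 12). That puts its earliest start at minute 111; it finishes at 111 + 20 = minute 131.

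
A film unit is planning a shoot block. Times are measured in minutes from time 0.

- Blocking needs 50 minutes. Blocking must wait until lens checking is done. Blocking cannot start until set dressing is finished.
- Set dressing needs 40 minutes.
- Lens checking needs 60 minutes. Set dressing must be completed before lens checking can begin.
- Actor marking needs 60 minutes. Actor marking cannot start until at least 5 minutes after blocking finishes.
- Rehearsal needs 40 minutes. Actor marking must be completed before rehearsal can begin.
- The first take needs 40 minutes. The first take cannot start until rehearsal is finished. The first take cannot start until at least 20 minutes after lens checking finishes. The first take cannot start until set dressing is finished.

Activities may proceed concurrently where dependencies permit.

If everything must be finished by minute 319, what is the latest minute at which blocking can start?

To finish by minute 319, the first take (duration 40) must start no later than minute 279.
Rehearsal has to be done before the first take (must start by minute 279). That means finishing by minute 279, i.e. starting by 279 − 40 = minute 239.
Actor marking has to be done before rehearsal (must start by minute 239). That means finishing by minute 239, i.e. starting by 239 − 60 = minute 179.
Blocking must finish before actor marking (must start by minute 179, minus 5-minute gap → minute 174). With a 50-minute duration, blocking must start by 174 − 50 = minute 124.

124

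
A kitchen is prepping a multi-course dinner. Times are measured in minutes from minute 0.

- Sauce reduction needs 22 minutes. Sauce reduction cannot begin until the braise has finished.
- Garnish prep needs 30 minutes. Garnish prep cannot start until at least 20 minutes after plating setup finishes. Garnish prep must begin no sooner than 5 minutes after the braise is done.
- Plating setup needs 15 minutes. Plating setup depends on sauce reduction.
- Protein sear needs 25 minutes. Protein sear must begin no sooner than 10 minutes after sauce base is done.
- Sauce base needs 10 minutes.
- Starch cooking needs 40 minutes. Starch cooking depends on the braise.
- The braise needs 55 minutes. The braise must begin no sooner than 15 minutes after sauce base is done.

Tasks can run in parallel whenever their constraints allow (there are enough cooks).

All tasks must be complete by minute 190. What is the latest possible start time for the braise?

48

Garnish prep has no dependents, so it just needs to finish by minute 190. Starting by 190 − 30 = minute 160 achieves that.
Plating setup must finish before garnish prep (must start by minute 160, minus 20-minute gap → minute 140). With a 15-minute duration, plating setup must start by 140 − 15 = minute 125.
Sauce reduction must finish before plating setup (must start by minute 125). With a 22-minute duration, sauce reduction must start by 125 − 22 = minute 103.
Starch cooking has no dependents, so it just needs to finish by minute 190. Starting by 190 − 40 = minute 150 achieves that.
For the braise: sauce reduction (must start by minute 103); starch cooking (must start by minute 150); garnish prep (must start by minute 160, minus 5-minute gap → minute 155). The most restrictive is minute 103; with a 55-minute duration, the braise must start by minute 48.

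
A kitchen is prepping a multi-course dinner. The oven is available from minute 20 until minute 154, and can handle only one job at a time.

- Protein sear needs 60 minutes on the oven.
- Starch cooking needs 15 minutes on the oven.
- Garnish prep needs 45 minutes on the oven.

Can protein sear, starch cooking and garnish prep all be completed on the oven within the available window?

The oven window is 154 − 20 = 134 minutes.
Running back to back, the jobs need 60 + 15 + 45 = 120 minutes on the oven.
Since 120 ≤ 134, they fit within the window.

Yes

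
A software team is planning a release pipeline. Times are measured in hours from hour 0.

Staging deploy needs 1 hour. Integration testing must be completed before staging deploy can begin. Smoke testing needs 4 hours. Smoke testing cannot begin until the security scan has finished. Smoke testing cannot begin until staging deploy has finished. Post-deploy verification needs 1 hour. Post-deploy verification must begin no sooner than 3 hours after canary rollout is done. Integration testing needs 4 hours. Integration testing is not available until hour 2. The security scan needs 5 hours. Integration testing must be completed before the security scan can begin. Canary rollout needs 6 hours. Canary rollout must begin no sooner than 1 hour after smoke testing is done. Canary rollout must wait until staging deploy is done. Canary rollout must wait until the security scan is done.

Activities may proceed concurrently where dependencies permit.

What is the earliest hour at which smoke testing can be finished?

After its own release at hour 2, integration testing can start at hour 2 and finishes at hour 6.
After integration testing (finishes hour 6), staging deploy can start at hour 6 and finishes at hour 7.
The security scan waits on integration testing (finishes hour 6), so it starts at hour 6 and finishes at 6 + 5 = hour 11.
For smoke testing: the security scan (finishes hour 11); staging deploy (finishes hour 7). Taking the maximum gives a start of hour 11, and it finishes at 11 + 4 = hour 15.

15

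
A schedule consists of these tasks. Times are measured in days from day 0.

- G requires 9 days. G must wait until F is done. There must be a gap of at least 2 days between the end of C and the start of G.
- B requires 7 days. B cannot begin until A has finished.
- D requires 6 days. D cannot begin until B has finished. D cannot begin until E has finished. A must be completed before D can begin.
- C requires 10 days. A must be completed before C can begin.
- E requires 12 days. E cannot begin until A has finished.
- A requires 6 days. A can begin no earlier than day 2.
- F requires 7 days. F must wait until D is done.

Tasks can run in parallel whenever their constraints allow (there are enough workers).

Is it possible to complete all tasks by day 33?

No

After its own release at day 2, A can start at day 2 and finishes at day 8.
After A (finishes day 8), E can start at day 8 and finishes at day 20.
After A (finishes day 8), C can start at day 8 and finishes at day 18.
After A (finishes day 8), B can start at day 8 and finishes at day 15.
D cannot start until B (finishes day 15); E (finishes day 20); A (finishes day 8). The controlling bound is day 20, so D finishes at 20 + 6 = day 26.
After D (finishes day 26), F can start at day 26 and finishes at day 33.
G cannot start until F (finishes day 33); C (finishes day 18, plus 2-day gap → day 20). The controlling bound is day 33, so G finishes at 33 + 9 = day 42.
The earliest everything can be done is day 42, which is after the deadline of 33, so it is not possible.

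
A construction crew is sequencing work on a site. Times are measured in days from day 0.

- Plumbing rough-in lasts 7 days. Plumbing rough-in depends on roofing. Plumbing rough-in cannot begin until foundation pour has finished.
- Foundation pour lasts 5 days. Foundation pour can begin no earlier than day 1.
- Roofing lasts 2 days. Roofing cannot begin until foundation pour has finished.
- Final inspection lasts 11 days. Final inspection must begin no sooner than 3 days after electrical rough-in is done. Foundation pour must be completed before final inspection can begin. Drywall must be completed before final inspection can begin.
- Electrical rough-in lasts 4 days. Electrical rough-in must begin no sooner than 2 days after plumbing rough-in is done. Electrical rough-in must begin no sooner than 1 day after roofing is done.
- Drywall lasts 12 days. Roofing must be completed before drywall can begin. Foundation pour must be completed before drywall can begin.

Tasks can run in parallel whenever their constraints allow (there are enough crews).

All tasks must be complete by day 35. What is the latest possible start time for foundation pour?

Nothing follows final inspection; the deadline of day 35 is its only limit. It must start by 35 − 11 = day 24.
Since final inspection (must start by day 24, minus 3-day gap → day 21) depends on it, electrical rough-in must finish by day 21. Backing off its 4-day duration gives a latest start of day 17.
Since electrical rough-in (must start by day 17, minus 2-day gap → day 15) depends on it, plumbing rough-in must finish by day 15. Backing off its 7-day duration gives a latest start of day 8.
Drywall has to be done before final inspection (must start by day 24). That means finishing by day 24, i.e. starting by 24 − 12 = day 12.
Roofing has several dependents: plumbing rough-in (must start by day 8); electrical rough-in (must start by day 17, minus 1-day gap → day 16); drywall (must start by day 12). The earliest of those limits is day 8, so roofing must start by 8 − 2 = day 6.
Foundation pour feeds roofing (must start by day 6); plumbing rough-in (must start by day 8); drywall (must start by day 12); final inspection (must start by day 24). Taking the minimum, foundation pour must finish by day 6 and start by 6 − 5 = day 1.

1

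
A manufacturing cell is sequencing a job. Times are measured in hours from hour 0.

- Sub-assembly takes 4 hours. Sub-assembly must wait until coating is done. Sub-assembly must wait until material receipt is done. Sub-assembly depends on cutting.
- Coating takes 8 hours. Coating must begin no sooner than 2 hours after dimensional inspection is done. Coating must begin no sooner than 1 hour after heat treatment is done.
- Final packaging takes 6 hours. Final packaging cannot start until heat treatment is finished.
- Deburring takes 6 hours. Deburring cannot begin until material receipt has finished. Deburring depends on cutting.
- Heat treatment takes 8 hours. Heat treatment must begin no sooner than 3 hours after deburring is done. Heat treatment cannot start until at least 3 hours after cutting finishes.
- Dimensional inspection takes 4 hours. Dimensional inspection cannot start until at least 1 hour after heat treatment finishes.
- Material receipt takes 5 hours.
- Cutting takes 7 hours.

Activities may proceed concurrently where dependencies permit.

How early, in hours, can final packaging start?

24

Cutting has no prerequisites, so it starts at hour 0 and finishes at hour 7.
Material receipt can start immediately at hour 0; it finishes at hour 5.
Deburring needs all of material receipt (finishes hour 5); cutting (finishes hour 7). That puts its earliest start at hour 7; it finishes at 7 + 6 = hour 13.
Heat treatment needs all of deburring (finishes hour 13, plus 3-hour gap → hour 16); cutting (finishes hour 7, plus 3-hour gap → hour 10). That puts its earliest start at hour 16; it finishes at 16 + 8 = hour 24.
Final packaging waits on heat treatment (finishes hour 24), so the earliest it can start is hour 24.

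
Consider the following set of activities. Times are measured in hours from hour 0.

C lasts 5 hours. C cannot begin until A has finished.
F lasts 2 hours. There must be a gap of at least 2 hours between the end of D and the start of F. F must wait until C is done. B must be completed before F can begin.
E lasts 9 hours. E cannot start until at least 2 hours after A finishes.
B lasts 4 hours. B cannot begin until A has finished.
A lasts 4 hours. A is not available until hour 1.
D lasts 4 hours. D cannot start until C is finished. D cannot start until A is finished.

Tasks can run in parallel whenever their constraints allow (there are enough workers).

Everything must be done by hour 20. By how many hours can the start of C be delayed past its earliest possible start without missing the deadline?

2

A waits on its own release at hour 1, so it starts at hour 1 and finishes at 1 + 4 = hour 5.
C cannot begin until A (finishes hour 5). It runs from hour 5 to 5 + 5 = hour 10.

Working backward from the deadline:
F must finish by hour 20; it takes 2 hours, so it must start by 20 − 2 = hour 18.
D feeds into F (must start by hour 18, minus 2-hour gap → hour 16); so D must finish by hour 16 and therefore start by hour 12.
C must finish in time for D (must start by hour 12); F (must start by hour 18). The tightest is hour 12, so C must start by 12 − 5 = hour 7.
So C can start as early as hour 5 and as late as hour 7, giving 7 − 5 = 2 hours of slack.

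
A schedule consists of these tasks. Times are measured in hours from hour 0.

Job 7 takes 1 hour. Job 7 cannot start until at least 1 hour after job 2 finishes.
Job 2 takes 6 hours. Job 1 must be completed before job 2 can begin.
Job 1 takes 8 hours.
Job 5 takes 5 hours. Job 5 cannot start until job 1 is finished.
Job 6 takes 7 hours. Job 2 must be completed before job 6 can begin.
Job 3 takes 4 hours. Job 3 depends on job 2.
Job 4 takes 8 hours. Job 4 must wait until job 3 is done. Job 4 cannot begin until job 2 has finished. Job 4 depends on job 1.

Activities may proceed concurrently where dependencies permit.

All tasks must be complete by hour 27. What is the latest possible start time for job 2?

To finish by hour 27, job 4 (duration 8) must start no later than hour 19.
Job 3 feeds into job 4 (must start by hour 19); so job 3 must finish by hour 19 and therefore start by hour 15.
To finish by hour 27, job 6 (duration 7) must start no later than hour 20.
Job 7 has no dependents, so it just needs to finish by hour 27. Starting by 27 − 1 = hour 26 achieves that.
Job 2 feeds job 3 (must start by hour 15); job 4 (must start by hour 19); job 6 (must start by hour 20); job 7 (must start by hour 26, minus 1-hour gap → hour 25). Taking the minimum, job 2 must finish by hour 15 and start by 15 − 6 = hour 9.

9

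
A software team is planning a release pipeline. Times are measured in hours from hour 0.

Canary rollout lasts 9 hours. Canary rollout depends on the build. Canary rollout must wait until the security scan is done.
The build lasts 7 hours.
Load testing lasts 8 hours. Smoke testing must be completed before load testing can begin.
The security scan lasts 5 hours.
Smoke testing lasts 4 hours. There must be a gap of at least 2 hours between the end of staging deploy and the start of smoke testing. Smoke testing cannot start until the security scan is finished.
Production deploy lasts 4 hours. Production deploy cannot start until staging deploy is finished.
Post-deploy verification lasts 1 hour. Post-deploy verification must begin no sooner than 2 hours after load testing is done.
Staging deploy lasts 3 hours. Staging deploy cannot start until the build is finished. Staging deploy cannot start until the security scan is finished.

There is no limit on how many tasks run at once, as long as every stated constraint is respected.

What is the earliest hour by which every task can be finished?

27

Nothing blocks the security scan, so it runs from hour 0 to hour 5.
The build can start immediately at hour 0; it finishes at hour 7.
Canary rollout has to wait for the build (finishes hour 7); the security scan (finishes hour 5). The latest of these is hour 7, so canary rollout runs hour 7 to 7 + 9 = hour 16.
Staging deploy needs all of the build (finishes hour 7); the security scan (finishes hour 5). That puts its earliest start at hour 7; it finishes at 7 + 3 = hour 10.
Production deploy waits on staging deploy (finishes hour 10), so it starts at hour 10 and finishes at 10 + 4 = hour 14.
Smoke testing has to wait for staging deploy (finishes hour 10, plus 2-hour gap → hour 12); the security scan (finishes hour 5). The latest of these is hour 12, so smoke testing runs hour 12 to 12 + 4 = hour 16.
Load testing cannot begin until smoke testing (finishes hour 16). It runs from hour 16 to 16 + 8 = hour 24.
Post-deploy verification cannot begin until load testing (finishes hour 24, plus 2-hour gap → hour 26). It runs from hour 26 to 26 + 1 = hour 27.
All tasks are finished once the last one completes. Finish times: The build at 7, The security scan at 5, Staging deploy at 10, Smoke testing at 16, Canary rollout at 16, Load testing at 24, Production deploy at 14, Post-deploy verification at 27. The latest is hour 27.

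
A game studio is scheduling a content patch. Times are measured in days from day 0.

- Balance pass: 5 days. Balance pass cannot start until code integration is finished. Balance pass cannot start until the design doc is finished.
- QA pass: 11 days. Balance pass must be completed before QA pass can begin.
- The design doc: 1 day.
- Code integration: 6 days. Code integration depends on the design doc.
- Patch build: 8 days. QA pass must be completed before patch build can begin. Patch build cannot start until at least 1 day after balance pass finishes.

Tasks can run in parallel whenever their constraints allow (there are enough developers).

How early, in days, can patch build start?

23

Nothing blocks the design doc, so it runs from day 0 to day 1.
Code integration cannot begin until the design doc (finishes day 1). It runs from day 1 to 1 + 6 = day 7.
Balance pass needs all of code integration (finishes day 7); the design doc (finishes day 1). That puts its earliest start at day 7; it finishes at 7 + 5 = day 12.
After balance pass (finishes day 12), QA pass can start at day 12 and finishes at day 23.
Patch build waits on QA pass (finishes day 23); balance pass (finishes day 12, plus 1-day gap → day 13). The latest of these is day 23, which is the earliest patch build can start.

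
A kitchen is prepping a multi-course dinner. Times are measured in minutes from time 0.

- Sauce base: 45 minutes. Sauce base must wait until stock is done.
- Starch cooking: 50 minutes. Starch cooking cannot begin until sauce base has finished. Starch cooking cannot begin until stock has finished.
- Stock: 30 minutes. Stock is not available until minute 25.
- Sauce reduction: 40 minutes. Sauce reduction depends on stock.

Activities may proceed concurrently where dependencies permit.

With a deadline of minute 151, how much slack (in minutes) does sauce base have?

1

After its own release at minute 25, stock can start at minute 25 and finishes at minute 55.
Sauce base cannot begin until stock (finishes minute 55). It runs from minute 55 to 55 + 45 = minute 100.

Working backward from the deadline:
To finish by minute 151, starch cooking (duration 50) must start no later than minute 101.
Sauce base has to be done before starch cooking (must start by minute 101). That means finishing by minute 101, i.e. starting by 101 − 45 = minute 56.
So sauce base can start as early as minute 55 and as late as minute 56, giving 56 − 55 = 1 minute of slack.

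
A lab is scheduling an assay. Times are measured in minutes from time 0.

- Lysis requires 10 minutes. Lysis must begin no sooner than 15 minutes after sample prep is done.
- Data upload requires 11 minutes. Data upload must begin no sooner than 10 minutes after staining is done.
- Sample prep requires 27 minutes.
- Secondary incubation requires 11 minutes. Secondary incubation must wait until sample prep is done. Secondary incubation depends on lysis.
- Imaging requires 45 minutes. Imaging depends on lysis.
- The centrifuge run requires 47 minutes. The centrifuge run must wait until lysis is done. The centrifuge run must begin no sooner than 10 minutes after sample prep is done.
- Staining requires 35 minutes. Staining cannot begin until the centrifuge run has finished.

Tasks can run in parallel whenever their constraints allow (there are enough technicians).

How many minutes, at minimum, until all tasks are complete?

155

Sample prep has no prerequisites, so it starts at minute 0 and finishes at minute 27.
Lysis waits on sample prep (finishes minute 27, plus 15-minute gap → minute 42), so it starts at minute 42 and finishes at 42 + 10 = minute 52.
After lysis (finishes minute 52), imaging can start at minute 52 and finishes at minute 97.
Secondary incubation needs all of sample prep (finishes minute 27); lysis (finishes minute 52). That puts its earliest start at minute 52; it finishes at 52 + 11 = minute 63.
The centrifuge run has to wait for lysis (finishes minute 52); sample prep (finishes minute 27, plus 10-minute gap → minute 37). The latest of these is minute 52, so the centrifuge run runs minute 52 to 52 + 47 = minute 99.
Staining cannot begin until the centrifuge run (finishes minute 99). It runs from minute 99 to 99 + 35 = minute 134.
Data upload cannot begin until staining (finishes minute 134, plus 10-minute gap → minute 144). It runs from minute 144 to 144 + 11 = minute 155.
All tasks are finished once the last one completes. Finish times: Sample prep at 27, Lysis at 52, The centrifuge run at 99, Staining at 134, Secondary incubation at 63, Imaging at 97, Data upload at 155. The latest is minute 155.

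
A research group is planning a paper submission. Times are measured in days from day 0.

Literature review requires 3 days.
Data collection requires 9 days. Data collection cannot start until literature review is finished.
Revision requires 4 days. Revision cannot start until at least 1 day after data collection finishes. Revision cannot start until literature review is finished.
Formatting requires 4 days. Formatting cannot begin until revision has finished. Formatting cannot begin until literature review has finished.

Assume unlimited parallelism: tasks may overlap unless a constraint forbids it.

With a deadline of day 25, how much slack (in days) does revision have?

Literature review has no prerequisites, so it starts at day 0 and finishes at day 3.
Data collection waits on literature review (finishes day 3), so it starts at day 3 and finishes at 3 + 9 = day 12.
Revision cannot start until data collection (finishes day 12, plus 1-day gap → day 13); literature review (finishes day 3). The controlling bound is day 13, so revision finishes at 13 + 4 = day 17.

Working backward from the deadline:
To finish by day 25, formatting (duration 4) must start no later than day 21.
Revision must finish before formatting (must start by day 21). With a 4-day duration, revision must start by 21 − 4 = day 17.
So revision can start as early as day 13 and as late as day 17, giving 17 − 13 = 4 days of slack.

4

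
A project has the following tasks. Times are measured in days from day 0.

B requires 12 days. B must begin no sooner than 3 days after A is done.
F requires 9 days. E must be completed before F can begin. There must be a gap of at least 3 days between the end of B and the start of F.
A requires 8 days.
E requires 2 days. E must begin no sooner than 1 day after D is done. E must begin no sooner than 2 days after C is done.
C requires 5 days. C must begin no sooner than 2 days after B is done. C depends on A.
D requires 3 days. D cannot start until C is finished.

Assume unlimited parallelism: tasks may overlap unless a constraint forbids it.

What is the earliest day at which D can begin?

A can start immediately at day 0; it finishes at day 8.
B waits on A (finishes day 8, plus 3-day gap → day 11), so it starts at day 11 and finishes at 11 + 12 = day 23.
C has to wait for B (finishes day 23, plus 2-day gap → day 25); A (finishes day 8). The latest of these is day 25, so C runs day 25 to 25 + 5 = day 30.
D waits on C (finishes day 30), so the earliest it can start is day 30.

30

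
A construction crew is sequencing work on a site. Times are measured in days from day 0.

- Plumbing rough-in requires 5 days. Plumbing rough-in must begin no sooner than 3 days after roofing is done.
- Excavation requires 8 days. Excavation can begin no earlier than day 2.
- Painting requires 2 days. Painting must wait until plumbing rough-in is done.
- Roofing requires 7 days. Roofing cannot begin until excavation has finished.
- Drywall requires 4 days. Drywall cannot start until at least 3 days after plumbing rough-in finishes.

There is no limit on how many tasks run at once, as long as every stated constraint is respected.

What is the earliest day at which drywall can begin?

Excavation waits on its own release at day 2, so it starts at day 2 and finishes at 2 + 8 = day 10.
Roofing waits on excavation (finishes day 10), so it starts at day 10 and finishes at 10 + 7 = day 17.
Plumbing rough-in cannot begin until roofing (finishes day 17, plus 3-day gap → day 20). It runs from day 20 to 20 + 5 = day 25.
Drywall waits on plumbing rough-in (finishes day 25, plus 3-day gap → day 28), so the earliest it can start is day 28.

28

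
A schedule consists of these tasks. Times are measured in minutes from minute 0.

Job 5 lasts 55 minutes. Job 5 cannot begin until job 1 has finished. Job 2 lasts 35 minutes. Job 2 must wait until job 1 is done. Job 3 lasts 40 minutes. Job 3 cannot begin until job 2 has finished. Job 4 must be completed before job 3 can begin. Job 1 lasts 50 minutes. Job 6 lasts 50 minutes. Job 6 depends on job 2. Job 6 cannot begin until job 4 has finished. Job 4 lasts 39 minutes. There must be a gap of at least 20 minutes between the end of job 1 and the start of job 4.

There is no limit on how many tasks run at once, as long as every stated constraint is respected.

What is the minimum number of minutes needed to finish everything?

159

Job 1 can start immediately at minute 0; it finishes at minute 50.
Job 5 waits on job 1 (finishes minute 50), so it starts at minute 50 and finishes at 50 + 55 = minute 105.
Job 4 cannot begin until job 1 (finishes minute 50, plus 20-minute gap → minute 70). It runs from minute 70 to 70 + 39 = minute 109.
Job 2 cannot begin until job 1 (finishes minute 50). It runs from minute 50 to 50 + 35 = minute 85.
Job 6 has to wait for job 2 (finishes minute 85); job 4 (finishes minute 109). The latest of these is minute 109, so job 6 runs minute 109 to 109 + 50 = minute 159.
Job 3 has to wait for job 2 (finishes minute 85); job 4 (finishes minute 109). The latest of these is minute 109, so job 3 runs minute 109 to 109 + 40 = minute 149.
All tasks are finished once the last one completes. Finish times: Job 1 at 50, Job 2 at 85, Job 3 at 149, Job 4 at 109, Job 5 at 105, Job 6 at 159. The latest is minute 159.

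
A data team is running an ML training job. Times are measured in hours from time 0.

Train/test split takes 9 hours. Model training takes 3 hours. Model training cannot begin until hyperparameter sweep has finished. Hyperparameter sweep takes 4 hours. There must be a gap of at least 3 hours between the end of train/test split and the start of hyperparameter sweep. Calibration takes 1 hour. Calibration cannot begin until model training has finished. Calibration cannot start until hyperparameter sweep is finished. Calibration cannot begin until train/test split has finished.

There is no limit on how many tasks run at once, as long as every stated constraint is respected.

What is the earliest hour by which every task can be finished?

Train/test split has no prerequisites, so it starts at hour 0 and finishes at hour 9.
Hyperparameter sweep waits on train/test split (finishes hour 9, plus 3-hour gap → hour 12), so it starts at hour 12 and finishes at 12 + 4 = hour 16.
After hyperparameter sweep (finishes hour 16), model training can start at hour 16 and finishes at hour 19.
For calibration: model training (finishes hour 19); hyperparameter sweep (finishes hour 16); train/test split (finishes hour 9). Taking the maximum gives a start of hour 19, and it finishes at 19 + 1 = hour 20.
All tasks are finished once the last one completes. Finish times: Train/test split at 9, Hyperparameter sweep at 16, Model training at 19, Calibration at 20. The latest is hour 20.

20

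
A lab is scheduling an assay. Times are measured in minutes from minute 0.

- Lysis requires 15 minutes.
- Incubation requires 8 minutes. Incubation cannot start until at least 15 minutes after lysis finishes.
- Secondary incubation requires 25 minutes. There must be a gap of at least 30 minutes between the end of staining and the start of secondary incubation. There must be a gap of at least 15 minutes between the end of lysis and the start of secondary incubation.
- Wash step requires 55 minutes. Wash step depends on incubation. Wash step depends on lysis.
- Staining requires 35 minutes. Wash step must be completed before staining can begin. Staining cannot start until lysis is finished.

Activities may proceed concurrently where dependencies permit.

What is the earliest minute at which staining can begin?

Lysis can start immediately at minute 0; it finishes at minute 15.
Incubation waits on lysis (finishes minute 15, plus 15-minute gap → minute 30), so it starts at minute 30 and finishes at 30 + 8 = minute 38.
Wash step needs all of incubation (finishes minute 38); lysis (finishes minute 15). That puts its earliest start at minute 38; it finishes at 38 + 55 = minute 93.
Staining waits on wash step (finishes minute 93); lysis (finishes minute 15). The latest of these is minute 93, which is the earliest staining can start.

93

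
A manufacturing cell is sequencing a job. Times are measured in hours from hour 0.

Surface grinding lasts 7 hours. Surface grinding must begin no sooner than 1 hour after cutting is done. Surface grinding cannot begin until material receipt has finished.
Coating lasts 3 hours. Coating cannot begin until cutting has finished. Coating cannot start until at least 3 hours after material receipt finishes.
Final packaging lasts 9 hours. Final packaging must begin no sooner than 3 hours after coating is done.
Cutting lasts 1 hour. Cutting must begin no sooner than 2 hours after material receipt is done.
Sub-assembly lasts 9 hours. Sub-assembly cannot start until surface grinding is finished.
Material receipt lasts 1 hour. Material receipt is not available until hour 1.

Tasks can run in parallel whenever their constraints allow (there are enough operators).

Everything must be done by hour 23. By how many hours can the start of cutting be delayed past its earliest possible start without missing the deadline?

After its own release at hour 1, material receipt can start at hour 1 and finishes at hour 2.
Cutting waits on material receipt (finishes hour 2, plus 2-hour gap → hour 4), so it starts at hour 4 and finishes at 4 + 1 = hour 5.

Working backward from the deadline:
Sub-assembly has no dependents, so it just needs to finish by hour 23. Starting by 23 − 9 = hour 14 achieves that.
Since sub-assembly (must start by hour 14) depends on it, surface grinding must finish by hour 14. Backing off its 7-hour duration gives a latest start of hour 7.
To finish by hour 23, final packaging (duration 9) must start no later than hour 14.
Coating must finish before final packaging (must start by hour 14, minus 3-hour gap → hour 11). With a 3-hour duration, coating must start by 11 − 3 = hour 8.
For cutting: surface grinding (must start by hour 7, minus 1-hour gap → hour 6); coating (must start by hour 8). The most restrictive is hour 6; with a 1-hour duration, cutting must start by hour 5.
So cutting can start as early as hour 4 and as late as hour 5, giving 5 − 4 = 1 hour of slack.

1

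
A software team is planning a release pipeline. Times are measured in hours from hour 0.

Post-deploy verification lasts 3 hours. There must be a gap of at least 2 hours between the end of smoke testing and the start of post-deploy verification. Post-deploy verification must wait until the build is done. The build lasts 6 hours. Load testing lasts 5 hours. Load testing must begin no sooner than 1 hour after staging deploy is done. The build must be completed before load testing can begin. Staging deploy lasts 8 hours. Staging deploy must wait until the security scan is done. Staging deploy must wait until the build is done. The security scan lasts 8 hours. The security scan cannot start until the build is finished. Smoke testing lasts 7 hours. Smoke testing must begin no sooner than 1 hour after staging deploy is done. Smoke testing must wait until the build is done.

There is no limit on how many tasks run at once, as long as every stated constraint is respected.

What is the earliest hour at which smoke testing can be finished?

30

Nothing blocks the build, so it runs from hour 0 to hour 6.
After the build (finishes hour 6), the security scan can start at hour 6 and finishes at hour 14.
Staging deploy cannot start until the security scan (finishes hour 14); the build (finishes hour 6). The controlling bound is hour 14, so staging deploy finishes at 14 + 8 = hour 22.
Smoke testing needs all of staging deploy (finishes hour 22, plus 1-hour gap → hour 23); the build (finishes hour 6). That puts its earliest start at hour 23; it finishes at 23 + 7 = hour 30.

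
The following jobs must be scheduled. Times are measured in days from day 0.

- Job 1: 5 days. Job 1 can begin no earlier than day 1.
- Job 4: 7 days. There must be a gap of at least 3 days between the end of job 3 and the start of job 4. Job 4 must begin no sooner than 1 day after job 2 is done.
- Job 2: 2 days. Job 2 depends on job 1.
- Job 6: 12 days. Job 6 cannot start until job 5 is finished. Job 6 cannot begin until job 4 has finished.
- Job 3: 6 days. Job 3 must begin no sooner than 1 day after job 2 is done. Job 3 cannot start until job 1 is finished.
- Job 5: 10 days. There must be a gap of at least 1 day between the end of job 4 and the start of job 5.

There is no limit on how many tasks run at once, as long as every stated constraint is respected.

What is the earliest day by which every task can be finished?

48

Job 1 waits on its own release at day 1, so it starts at day 1 and finishes at 1 + 5 = day 6.
Job 2 cannot begin until job 1 (finishes day 6). It runs from day 6 to 6 + 2 = day 8.
Job 3 cannot start until job 2 (finishes day 8, plus 1-day gap → day 9); job 1 (finishes day 6). The controlling bound is day 9, so job 3 finishes at 9 + 6 = day 15.
For job 4: job 3 (finishes day 15, plus 3-day gap → day 18); job 2 (finishes day 8, plus 1-day gap → day 9). Taking the maximum gives a start of day 18, and it finishes at 18 + 7 = day 25.
After job 4 (finishes day 25, plus 1-day gap → day 26), job 5 can start at day 26 and finishes at day 36.
Job 6 cannot start until job 5 (finishes day 36); job 4 (finishes day 25). The controlling bound is day 36, so job 6 finishes at 36 + 12 = day 48.
All tasks are finished once the last one completes. Finish times: Job 1 at 6, Job 2 at 8, Job 3 at 15, Job 4 at 25, Job 5 at 36, Job 6 at 48. The latest is day 48.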